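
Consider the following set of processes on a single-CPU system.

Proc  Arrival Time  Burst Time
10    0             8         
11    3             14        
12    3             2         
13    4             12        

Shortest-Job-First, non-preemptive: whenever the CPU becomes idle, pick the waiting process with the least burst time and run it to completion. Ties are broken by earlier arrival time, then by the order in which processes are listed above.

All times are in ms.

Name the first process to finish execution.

Gantt: | 10 0-8 | 12 8-10 | 13 10-22 | 11 22-36 |
Completion: 10=8  11=36  12=10  13=22
Turnaround (C−A): 10=8  11=33  12=7  13=18
Finish order: 10 → 12 → 13 → 11

10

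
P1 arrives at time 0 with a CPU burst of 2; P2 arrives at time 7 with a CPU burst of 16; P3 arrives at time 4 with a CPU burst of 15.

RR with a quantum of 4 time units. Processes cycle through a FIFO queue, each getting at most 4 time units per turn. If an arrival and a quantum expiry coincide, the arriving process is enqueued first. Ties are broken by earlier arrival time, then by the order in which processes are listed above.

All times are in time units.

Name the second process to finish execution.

P3

Gantt: | P1 0-2 | idle 2-4 | P3 4-8 | P2 8-12 | P3 12-16 | P2 16-20 | P3 20-24 | P2 24-28 | P3 28-31 | P2 31-35 |
Completion: P1=2  P2=35  P3=31
Turnaround (C−A): P1=2  P2=28  P3=27
Finish order: P1 → P3 → P2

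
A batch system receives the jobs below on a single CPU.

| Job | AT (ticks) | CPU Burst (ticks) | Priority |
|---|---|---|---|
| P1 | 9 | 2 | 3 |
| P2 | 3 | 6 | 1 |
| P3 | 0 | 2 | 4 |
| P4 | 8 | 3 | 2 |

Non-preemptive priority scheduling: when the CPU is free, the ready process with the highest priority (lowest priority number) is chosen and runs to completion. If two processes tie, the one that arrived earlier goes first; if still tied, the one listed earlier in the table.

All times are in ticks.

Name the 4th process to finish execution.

Timeline: | P3 0-2 | idle 2-3 | P2 3-9 | P4 9-12 | P1 12-14 |
Completion: P1=14  P2=9  P3=2  P4=12
Finish order: P3 → P2 → P4 → P1

P1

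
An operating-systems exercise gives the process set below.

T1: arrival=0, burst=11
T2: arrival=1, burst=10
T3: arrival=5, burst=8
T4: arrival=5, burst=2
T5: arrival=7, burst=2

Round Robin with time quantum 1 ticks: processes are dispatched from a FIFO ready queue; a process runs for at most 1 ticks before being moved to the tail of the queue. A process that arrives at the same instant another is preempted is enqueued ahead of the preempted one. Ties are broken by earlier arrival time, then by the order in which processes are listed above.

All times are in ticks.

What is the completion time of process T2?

31

Timeline: | T1 0-1 | T2 1-2 | T1 2-3 | T2 3-4 | T1 4-5 | T2 5-6 | T3 6-7 | T4 7-8 | T1 8-9 | T2 9-10 | T5 10-11 | T3 11-12 | T4 12-13 | T1 13-14 | T2 14-15 | T5 15-16 | T3 16-17 | T1 17-18 | T2 18-19 | T3 19-20 | T1 20-21 | T2 21-22 | T3 22-23 | T1 23-24 | T2 24-25 | T3 25-26 | T1 26-27 | T2 27-28 | T3 28-29 | T1 29-30 | T2 30-31 | T3 31-32 | T1 32-33 |
Completion: T1=33  T2=31  T3=32  T4=13  T5=16
Turnaround (C−A): T1=33  T2=30  T3=27  T4=8  T5=9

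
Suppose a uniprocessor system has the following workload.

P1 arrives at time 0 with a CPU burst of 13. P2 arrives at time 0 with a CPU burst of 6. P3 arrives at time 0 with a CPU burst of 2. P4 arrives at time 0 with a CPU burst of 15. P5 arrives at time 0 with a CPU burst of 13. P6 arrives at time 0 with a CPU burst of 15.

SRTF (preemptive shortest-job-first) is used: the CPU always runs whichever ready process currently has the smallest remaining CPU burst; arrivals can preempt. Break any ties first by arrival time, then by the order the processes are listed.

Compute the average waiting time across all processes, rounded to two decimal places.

Schedule: | P3 0-2 | P2 2-8 | P1 8-21 | P5 21-34 | P4 34-49 | P6 49-64 |
Completion: P1=21  P2=8  P3=2  P4=49  P5=34  P6=64
Waiting times: P1=8, P2=2, P3=0, P4=34, P5=21, P6=49
Average waiting = (8+2+0+34+21+49) / 6 = 114/6 = 19.00

19.00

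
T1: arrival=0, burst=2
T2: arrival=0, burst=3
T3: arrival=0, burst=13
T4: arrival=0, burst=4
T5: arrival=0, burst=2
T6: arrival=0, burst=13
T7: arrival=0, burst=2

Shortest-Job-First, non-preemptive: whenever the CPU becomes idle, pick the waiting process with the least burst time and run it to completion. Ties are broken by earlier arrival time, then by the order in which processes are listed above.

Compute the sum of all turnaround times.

Schedule: | T1 0-2 | T5 2-4 | T7 4-6 | T2 6-9 | T4 9-13 | T3 13-26 | T6 26-39 |
Completion: T1=2  T2=9  T3=26  T4=13  T5=4  T6=39  T7=6
Turnaround = completion − arrival: T1=2, T2=9, T3=26, T4=13, T5=4, T6=39, T7=6
Total turnaround = 2 + 9 + 26 + 13 + 4 + 39 + 6 = 99

99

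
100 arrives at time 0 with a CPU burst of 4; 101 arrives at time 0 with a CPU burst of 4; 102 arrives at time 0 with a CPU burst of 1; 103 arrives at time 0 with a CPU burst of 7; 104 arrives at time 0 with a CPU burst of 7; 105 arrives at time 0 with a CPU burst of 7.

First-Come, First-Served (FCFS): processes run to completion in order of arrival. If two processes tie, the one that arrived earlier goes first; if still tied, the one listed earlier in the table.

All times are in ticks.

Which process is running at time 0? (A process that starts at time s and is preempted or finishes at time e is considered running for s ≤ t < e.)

Gantt: | 100 0-4 | 101 4-8 | 102 8-9 | 103 9-16 | 104 16-23 | 105 23-30 |
Completion: 100=4  101=8  102=9  103=16  104=23  105=30

100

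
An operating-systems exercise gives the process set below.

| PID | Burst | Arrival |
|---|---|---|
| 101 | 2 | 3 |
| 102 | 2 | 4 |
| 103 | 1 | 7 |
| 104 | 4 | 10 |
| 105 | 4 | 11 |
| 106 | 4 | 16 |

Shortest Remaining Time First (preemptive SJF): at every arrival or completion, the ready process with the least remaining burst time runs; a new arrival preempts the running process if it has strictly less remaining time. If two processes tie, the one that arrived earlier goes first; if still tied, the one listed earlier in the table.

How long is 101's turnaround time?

2

Gantt: | idle 0-3 | 101 3-5 | 102 5-7 | 103 7-8 | idle 8-10 | 104 10-14 | 105 14-18 | 106 18-22 |
Completion: 101=5  102=7  103=8  104=14  105=18  106=22
Turnaround (C−A): 101=2  102=3  103=1  104=4  105=7  106=6
Turnaround(101) = completion − arrival = 5 − 3 = 2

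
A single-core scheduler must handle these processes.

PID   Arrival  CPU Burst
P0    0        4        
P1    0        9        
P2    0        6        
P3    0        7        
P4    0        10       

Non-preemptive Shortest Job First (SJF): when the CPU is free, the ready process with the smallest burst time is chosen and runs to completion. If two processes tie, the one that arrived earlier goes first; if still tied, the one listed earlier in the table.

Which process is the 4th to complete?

Schedule: | P0 0-4 | P2 4-10 | P3 10-17 | P1 17-26 | P4 26-36 |
Completion: P0=4  P1=26  P2=10  P3=17  P4=36
Finish order: P0 → P2 → P3 → P1 → P4

P1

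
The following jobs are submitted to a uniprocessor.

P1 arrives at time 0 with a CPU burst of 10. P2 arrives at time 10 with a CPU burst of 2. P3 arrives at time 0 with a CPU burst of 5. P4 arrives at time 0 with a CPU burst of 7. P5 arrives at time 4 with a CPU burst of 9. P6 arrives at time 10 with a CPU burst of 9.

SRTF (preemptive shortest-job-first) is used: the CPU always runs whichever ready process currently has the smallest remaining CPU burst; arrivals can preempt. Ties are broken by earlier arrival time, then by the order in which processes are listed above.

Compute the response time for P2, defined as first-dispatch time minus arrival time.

Gantt: | P3 0-5 | P4 5-12 | P2 12-14 | P5 14-23 | P6 23-32 | P1 32-42 |
Completion: P1=42  P2=14  P3=5  P4=12  P5=23  P6=32
Turnaround (C−A): P1=42  P2=4  P3=5  P4=12  P5=19  P6=22
Response(P2) = first start − arrival = 12 − 10 = 2

2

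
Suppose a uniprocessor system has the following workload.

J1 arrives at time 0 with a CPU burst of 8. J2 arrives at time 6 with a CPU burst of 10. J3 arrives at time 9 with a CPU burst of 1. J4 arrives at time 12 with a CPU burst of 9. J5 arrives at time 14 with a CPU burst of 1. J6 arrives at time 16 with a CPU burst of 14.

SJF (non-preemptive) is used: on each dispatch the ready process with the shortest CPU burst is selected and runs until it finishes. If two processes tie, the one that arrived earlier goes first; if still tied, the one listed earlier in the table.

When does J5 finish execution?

Timeline: | J1 0-8 | J2 8-18 | J3 18-19 | J5 19-20 | J4 20-29 | J6 29-43 |
Completion: J1=8  J2=18  J3=19  J4=29  J5=20  J6=43

20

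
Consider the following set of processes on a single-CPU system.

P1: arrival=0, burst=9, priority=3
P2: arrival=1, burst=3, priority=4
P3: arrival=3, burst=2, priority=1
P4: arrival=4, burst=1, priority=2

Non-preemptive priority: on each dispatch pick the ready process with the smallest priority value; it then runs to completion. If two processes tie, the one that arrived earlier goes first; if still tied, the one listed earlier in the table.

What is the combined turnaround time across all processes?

Timeline: | P1 0-9 | P3 9-11 | P4 11-12 | P2 12-15 |
Completion: P1=9  P2=15  P3=11  P4=12
Turnaround (C−A): P1=9  P2=14  P3=8  P4=8
Turnaround = completion − arrival: P1=9, P2=14, P3=8, P4=8
Total turnaround = 9 + 14 + 8 + 8 = 39

39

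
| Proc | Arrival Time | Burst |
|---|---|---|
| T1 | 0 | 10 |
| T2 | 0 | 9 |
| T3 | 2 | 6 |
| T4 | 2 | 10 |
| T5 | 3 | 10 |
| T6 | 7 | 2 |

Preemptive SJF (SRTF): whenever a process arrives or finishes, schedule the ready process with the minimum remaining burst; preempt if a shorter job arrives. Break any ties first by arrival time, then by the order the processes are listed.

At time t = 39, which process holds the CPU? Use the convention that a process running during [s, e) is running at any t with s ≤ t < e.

Schedule: | T2 0-2 | T3 2-8 | T6 8-10 | T2 10-17 | T1 17-27 | T4 27-37 | T5 37-47 |
Completion: T1=27  T2=17  T3=8  T4=37  T5=47  T6=10

T5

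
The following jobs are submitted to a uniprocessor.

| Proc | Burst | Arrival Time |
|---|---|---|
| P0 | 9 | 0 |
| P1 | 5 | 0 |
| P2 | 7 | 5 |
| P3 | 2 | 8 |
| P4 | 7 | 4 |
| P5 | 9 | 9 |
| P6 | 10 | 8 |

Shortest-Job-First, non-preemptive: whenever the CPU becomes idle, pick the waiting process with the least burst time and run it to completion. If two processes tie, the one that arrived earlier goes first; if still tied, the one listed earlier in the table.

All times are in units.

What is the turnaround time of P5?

30

Timeline: | P1 0-5 | P4 5-12 | P3 12-14 | P2 14-21 | P0 21-30 | P5 30-39 | P6 39-49 |
Completion: P0=30  P1=5  P2=21  P3=14  P4=12  P5=39  P6=49
Turnaround(P5) = completion − arrival = 39 − 9 = 30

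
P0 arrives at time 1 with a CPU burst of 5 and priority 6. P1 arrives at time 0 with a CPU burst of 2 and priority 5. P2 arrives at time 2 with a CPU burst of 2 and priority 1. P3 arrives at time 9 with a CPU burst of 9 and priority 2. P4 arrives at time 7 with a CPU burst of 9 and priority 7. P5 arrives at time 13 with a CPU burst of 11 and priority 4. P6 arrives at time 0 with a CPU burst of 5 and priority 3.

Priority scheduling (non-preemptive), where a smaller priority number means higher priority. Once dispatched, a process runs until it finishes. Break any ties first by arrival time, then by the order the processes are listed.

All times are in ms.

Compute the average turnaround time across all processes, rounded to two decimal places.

Gantt: | P6 0-5 | P2 5-7 | P1 7-9 | P3 9-18 | P5 18-29 | P0 29-34 | P4 34-43 |
Completion: P0=34  P1=9  P2=7  P3=18  P4=43  P5=29  P6=5
Turnaround times: P0=33, P1=9, P2=5, P3=9, P4=36, P5=16, P6=5
Average turnaround = (33+9+5+9+36+16+5) / 7 = 113/7 = 16.14

16.14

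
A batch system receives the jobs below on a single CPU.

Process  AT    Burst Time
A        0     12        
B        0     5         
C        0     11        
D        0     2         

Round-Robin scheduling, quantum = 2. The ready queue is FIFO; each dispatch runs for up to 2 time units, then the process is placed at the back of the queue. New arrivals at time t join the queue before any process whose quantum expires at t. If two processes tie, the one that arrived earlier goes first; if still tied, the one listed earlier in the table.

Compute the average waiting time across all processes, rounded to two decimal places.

Schedule: | A 0-2 | B 2-4 | C 4-6 | D 6-8 | A 8-10 | B 10-12 | C 12-14 | A 14-16 | B 16-17 | C 17-19 | A 19-21 | C 21-23 | A 23-25 | C 25-27 | A 27-29 | C 29-30 |
Completion: A=29  B=17  C=30  D=8
Turnaround (C−A): A=29  B=17  C=30  D=8
Waiting times: A=17, B=12, C=19, D=6
Average waiting = (17+12+19+6) / 4 = 54/4 = 13.50

13.50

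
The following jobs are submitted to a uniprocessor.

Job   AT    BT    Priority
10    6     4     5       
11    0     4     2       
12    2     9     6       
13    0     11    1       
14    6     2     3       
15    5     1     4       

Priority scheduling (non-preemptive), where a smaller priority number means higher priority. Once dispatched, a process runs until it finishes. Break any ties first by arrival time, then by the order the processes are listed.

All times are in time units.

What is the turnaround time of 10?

Gantt: | 13 0-11 | 11 11-15 | 14 15-17 | 15 17-18 | 10 18-22 | 12 22-31 |
Completion: 10=22  11=15  12=31  13=11  14=17  15=18
Turnaround (C−A): 10=16  11=15  12=29  13=11  14=11  15=13
Turnaround(10) = completion − arrival = 22 − 6 = 16

16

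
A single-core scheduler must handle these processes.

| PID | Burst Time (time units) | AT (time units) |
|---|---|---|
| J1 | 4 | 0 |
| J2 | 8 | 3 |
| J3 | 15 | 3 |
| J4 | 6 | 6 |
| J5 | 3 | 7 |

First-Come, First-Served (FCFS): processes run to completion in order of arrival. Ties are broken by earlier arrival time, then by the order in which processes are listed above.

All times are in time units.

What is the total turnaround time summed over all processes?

93

Schedule: | J1 0-4 | J2 4-12 | J3 12-27 | J4 27-33 | J5 33-36 |
Completion: J1=4  J2=12  J3=27  J4=33  J5=36
Turnaround = completion − arrival: J1=4, J2=9, J3=24, J4=27, J5=29
Total turnaround = 4 + 9 + 24 + 27 + 29 = 93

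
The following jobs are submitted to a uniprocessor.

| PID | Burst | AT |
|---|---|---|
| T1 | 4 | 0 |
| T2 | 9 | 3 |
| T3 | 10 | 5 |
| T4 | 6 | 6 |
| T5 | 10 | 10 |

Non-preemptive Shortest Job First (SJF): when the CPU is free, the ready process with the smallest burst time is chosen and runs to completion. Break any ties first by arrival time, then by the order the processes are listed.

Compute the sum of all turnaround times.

80

Gantt: | T1 0-4 | T2 4-13 | T4 13-19 | T3 19-29 | T5 29-39 |
Completion: T1=4  T2=13  T3=29  T4=19  T5=39
Turnaround (C−A): T1=4  T2=10  T3=24  T4=13  T5=29
Turnaround = completion − arrival: T1=4, T2=10, T3=24, T4=13, T5=29
Total turnaround = 4 + 10 + 24 + 13 + 29 = 80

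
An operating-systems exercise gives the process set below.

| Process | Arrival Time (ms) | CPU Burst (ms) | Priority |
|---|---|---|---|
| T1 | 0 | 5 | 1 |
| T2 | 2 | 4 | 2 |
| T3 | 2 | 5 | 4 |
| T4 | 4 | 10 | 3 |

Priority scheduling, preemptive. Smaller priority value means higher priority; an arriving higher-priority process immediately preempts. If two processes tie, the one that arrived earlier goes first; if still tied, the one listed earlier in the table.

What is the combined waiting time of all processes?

25

Schedule: | T1 0-5 | T2 5-9 | T4 9-19 | T3 19-24 |
Completion: T1=5  T2=9  T3=24  T4=19
Waiting = turnaround − burst: T1=0, T2=3, T3=17, T4=5
Total waiting = 0 + 3 + 17 + 5 = 25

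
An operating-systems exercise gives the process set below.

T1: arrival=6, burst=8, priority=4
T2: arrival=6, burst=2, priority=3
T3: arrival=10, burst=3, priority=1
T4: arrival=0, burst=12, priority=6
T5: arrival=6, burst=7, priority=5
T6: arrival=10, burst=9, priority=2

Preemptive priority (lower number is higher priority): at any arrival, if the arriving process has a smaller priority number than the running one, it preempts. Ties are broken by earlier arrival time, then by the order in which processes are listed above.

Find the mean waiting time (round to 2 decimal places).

Timeline: | T4 0-6 | T2 6-8 | T1 8-10 | T3 10-13 | T6 13-22 | T1 22-28 | T5 28-35 | T4 35-41 |
Completion: T1=28  T2=8  T3=13  T4=41  T5=35  T6=22
Turnaround (C−A): T1=22  T2=2  T3=3  T4=41  T5=29  T6=12
Waiting times: T1=14, T2=0, T3=0, T4=29, T5=22, T6=3
Average waiting = (14+0+0+29+22+3) / 6 = 68/6 = 11.33

11.33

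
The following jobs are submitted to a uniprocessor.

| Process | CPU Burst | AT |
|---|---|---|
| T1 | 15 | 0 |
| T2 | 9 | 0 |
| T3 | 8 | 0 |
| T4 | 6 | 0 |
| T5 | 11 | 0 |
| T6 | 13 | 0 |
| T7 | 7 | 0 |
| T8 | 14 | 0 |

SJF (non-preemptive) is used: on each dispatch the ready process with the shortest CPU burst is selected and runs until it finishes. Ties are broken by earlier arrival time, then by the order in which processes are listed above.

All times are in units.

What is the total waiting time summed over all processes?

233

Schedule: | T4 0-6 | T7 6-13 | T3 13-21 | T2 21-30 | T5 30-41 | T6 41-54 | T8 54-68 | T1 68-83 |
Completion: T1=83  T2=30  T3=21  T4=6  T5=41  T6=54  T7=13  T8=68
Turnaround (C−A): T1=83  T2=30  T3=21  T4=6  T5=41  T6=54  T7=13  T8=68
Waiting = turnaround − burst: T1=68, T2=21, T3=13, T4=0, T5=30, T6=41, T7=6, T8=54
Total waiting = 68 + 21 + 13 + 0 + 30 + 41 + 6 + 54 = 233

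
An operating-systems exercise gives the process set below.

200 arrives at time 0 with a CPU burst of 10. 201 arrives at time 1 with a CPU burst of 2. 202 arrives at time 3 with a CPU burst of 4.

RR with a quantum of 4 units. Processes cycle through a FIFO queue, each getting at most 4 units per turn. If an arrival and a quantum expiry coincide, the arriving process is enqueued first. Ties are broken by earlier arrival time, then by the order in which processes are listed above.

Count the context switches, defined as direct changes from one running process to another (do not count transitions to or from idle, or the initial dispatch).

3

Timeline: | 200 0-4 | 201 4-6 | 202 6-10 | 200 10-16 |
Completion: 200=16  201=6  202=10
Turnaround (C−A): 200=16  201=5  202=7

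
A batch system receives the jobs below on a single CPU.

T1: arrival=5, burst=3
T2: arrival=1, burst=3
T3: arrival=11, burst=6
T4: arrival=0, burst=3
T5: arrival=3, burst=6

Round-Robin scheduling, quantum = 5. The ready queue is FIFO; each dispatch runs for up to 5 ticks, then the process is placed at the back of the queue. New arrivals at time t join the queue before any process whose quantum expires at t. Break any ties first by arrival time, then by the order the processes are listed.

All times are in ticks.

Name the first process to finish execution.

T4

Timeline: | T4 0-3 | T2 3-6 | T5 6-11 | T1 11-14 | T3 14-19 | T5 19-20 | T3 20-21 |
Completion: T1=14  T2=6  T3=21  T4=3  T5=20
Turnaround (C−A): T1=9  T2=5  T3=10  T4=3  T5=17
Finish order: T4 → T2 → T1 → T5 → T3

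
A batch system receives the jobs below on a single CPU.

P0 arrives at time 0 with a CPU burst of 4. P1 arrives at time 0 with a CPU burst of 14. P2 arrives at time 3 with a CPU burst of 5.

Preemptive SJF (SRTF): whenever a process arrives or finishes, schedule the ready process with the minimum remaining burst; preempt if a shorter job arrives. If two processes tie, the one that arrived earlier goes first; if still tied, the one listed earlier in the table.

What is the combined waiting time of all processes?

10

Schedule: | P0 0-4 | P2 4-9 | P1 9-23 |
Completion: P0=4  P1=23  P2=9
Turnaround (C−A): P0=4  P1=23  P2=6
Waiting = turnaround − burst: P0=0, P1=9, P2=1
Total waiting = 0 + 9 + 1 = 10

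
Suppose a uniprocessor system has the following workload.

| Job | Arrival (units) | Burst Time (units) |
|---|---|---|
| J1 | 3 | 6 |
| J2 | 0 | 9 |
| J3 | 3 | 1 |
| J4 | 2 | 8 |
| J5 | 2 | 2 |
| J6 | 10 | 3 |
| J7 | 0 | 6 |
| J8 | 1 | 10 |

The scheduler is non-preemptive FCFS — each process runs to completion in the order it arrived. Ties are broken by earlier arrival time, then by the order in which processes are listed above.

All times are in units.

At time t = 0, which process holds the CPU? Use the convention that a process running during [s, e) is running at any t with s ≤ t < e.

Timeline: | J2 0-9 | J7 9-15 | J8 15-25 | J4 25-33 | J5 33-35 | J1 35-41 | J3 41-42 | J6 42-45 |
Completion: J1=41  J2=9  J3=42  J4=33  J5=35  J6=45  J7=15  J8=25
Turnaround (C−A): J1=38  J2=9  J3=39  J4=31  J5=33  J6=35  J7=15  J8=24

J2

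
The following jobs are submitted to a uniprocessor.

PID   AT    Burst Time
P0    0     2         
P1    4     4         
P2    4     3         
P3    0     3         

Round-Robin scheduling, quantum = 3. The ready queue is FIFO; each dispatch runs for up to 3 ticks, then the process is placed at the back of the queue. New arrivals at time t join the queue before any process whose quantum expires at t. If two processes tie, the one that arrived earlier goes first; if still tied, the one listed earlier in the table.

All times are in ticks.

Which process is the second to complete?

P3

Timeline: | P0 0-2 | P3 2-5 | P1 5-8 | P2 8-11 | P1 11-12 |
Completion: P0=2  P1=12  P2=11  P3=5
Finish order: P0 → P3 → P2 → P1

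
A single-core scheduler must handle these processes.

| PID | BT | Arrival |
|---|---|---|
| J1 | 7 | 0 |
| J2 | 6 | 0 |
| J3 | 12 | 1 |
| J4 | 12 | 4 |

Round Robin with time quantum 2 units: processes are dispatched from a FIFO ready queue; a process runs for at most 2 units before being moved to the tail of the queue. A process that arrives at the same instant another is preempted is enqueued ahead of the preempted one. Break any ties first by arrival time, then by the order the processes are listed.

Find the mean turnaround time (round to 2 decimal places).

27.50

Gantt: | J1 0-2 | J2 2-4 | J3 4-6 | J1 6-8 | J4 8-10 | J2 10-12 | J3 12-14 | J1 14-16 | J4 16-18 | J2 18-20 | J3 20-22 | J1 22-23 | J4 23-25 | J3 25-27 | J4 27-29 | J3 29-31 | J4 31-33 | J3 33-35 | J4 35-37 |
Completion: J1=23  J2=20  J3=35  J4=37
Turnaround (C−A): J1=23  J2=20  J3=34  J4=33
Turnaround times: J1=23, J2=20, J3=34, J4=33
Average turnaround = (23+20+34+33) / 4 = 110/4 = 27.50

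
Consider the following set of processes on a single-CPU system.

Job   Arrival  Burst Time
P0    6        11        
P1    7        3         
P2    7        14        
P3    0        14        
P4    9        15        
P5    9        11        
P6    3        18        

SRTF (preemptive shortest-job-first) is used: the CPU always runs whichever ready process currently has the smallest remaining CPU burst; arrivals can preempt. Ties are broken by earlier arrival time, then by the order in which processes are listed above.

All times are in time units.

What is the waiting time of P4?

44

Schedule: | P3 0-7 | P1 7-10 | P3 10-17 | P0 17-28 | P5 28-39 | P2 39-53 | P4 53-68 | P6 68-86 |
Completion: P0=28  P1=10  P2=53  P3=17  P4=68  P5=39  P6=86
Turnaround (C−A): P0=22  P1=3  P2=46  P3=17  P4=59  P5=30  P6=83
Waiting(P4) = turnaround − burst = 59 − 15 = 44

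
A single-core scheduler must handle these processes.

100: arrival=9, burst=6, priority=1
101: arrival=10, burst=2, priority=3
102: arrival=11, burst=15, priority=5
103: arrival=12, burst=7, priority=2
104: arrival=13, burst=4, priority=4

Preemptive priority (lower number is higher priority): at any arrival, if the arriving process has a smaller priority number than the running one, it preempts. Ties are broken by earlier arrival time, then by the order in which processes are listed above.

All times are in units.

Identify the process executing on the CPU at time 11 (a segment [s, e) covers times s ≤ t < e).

Timeline: | idle 0-9 | 100 9-15 | 103 15-22 | 101 22-24 | 104 24-28 | 102 28-43 |
Completion: 100=15  101=24  102=43  103=22  104=28
Turnaround (C−A): 100=6  101=14  102=32  103=10  104=15

100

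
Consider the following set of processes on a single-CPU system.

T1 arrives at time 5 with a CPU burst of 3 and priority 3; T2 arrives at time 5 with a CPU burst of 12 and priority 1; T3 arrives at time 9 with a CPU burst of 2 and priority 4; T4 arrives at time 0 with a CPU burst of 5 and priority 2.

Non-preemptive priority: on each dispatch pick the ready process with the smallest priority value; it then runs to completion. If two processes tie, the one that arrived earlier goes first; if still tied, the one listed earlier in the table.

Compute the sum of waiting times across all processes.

23

Timeline: | T4 0-5 | T2 5-17 | T1 17-20 | T3 20-22 |
Completion: T1=20  T2=17  T3=22  T4=5
Waiting = turnaround − burst: T1=12, T2=0, T3=11, T4=0
Total waiting = 12 + 0 + 11 + 0 = 23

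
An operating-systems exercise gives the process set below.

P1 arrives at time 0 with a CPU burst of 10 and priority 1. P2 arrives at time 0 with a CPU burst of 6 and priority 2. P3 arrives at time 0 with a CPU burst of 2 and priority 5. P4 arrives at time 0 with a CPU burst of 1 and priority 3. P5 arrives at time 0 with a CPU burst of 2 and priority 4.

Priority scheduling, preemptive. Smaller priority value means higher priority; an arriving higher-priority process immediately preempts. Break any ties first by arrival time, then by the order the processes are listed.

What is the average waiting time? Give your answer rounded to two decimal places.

Gantt: | P1 0-10 | P2 10-16 | P4 16-17 | P5 17-19 | P3 19-21 |
Completion: P1=10  P2=16  P3=21  P4=17  P5=19
Waiting times: P1=0, P2=10, P3=19, P4=16, P5=17
Average waiting = (0+10+19+16+17) / 5 = 62/5 = 12.40

12.40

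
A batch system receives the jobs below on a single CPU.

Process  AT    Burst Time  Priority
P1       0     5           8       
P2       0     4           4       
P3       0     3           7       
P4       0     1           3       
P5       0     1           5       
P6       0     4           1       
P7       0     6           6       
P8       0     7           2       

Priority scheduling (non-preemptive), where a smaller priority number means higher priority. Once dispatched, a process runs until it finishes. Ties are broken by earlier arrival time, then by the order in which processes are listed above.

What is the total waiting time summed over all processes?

Schedule: | P6 0-4 | P8 4-11 | P4 11-12 | P2 12-16 | P5 16-17 | P7 17-23 | P3 23-26 | P1 26-31 |
Completion: P1=31  P2=16  P3=26  P4=12  P5=17  P6=4  P7=23  P8=11
Turnaround (C−A): P1=31  P2=16  P3=26  P4=12  P5=17  P6=4  P7=23  P8=11
Waiting = turnaround − burst: P1=26, P2=12, P3=23, P4=11, P5=16, P6=0, P7=17, P8=4
Total waiting = 26 + 12 + 23 + 11 + 16 + 0 + 17 + 4 = 109

109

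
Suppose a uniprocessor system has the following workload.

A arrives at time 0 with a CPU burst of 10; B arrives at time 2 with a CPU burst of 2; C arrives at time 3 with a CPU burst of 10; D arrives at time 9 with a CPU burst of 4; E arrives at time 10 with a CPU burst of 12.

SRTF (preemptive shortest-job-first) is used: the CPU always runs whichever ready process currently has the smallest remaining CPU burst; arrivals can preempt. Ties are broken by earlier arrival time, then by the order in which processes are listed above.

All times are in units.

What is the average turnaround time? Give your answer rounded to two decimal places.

14.40

Schedule: | A 0-2 | B 2-4 | A 4-12 | D 12-16 | C 16-26 | E 26-38 |
Completion: A=12  B=4  C=26  D=16  E=38
Turnaround (C−A): A=12  B=2  C=23  D=7  E=28
Turnaround times: A=12, B=2, C=23, D=7, E=28
Average turnaround = (12+2+23+7+28) / 5 = 72/5 = 14.40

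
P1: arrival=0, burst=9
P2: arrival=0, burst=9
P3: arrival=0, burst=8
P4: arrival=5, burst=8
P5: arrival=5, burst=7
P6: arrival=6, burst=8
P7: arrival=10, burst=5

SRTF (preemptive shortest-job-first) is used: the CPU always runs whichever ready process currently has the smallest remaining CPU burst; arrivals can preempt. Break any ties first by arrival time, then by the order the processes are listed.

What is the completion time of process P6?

36

Schedule: | P3 0-8 | P5 8-15 | P7 15-20 | P4 20-28 | P6 28-36 | P1 36-45 | P2 45-54 |
Completion: P1=45  P2=54  P3=8  P4=28  P5=15  P6=36  P7=20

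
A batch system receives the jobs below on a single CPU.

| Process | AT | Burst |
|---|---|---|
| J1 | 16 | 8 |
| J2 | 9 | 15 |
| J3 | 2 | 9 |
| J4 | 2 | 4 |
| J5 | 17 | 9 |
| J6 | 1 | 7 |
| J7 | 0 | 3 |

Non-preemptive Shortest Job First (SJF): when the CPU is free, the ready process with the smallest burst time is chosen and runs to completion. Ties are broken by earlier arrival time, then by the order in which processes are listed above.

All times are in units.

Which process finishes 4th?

Timeline: | J7 0-3 | J4 3-7 | J6 7-14 | J3 14-23 | J1 23-31 | J5 31-40 | J2 40-55 |
Completion: J1=31  J2=55  J3=23  J4=7  J5=40  J6=14  J7=3
Finish order: J7 → J4 → J6 → J3 → J1 → J5 → J2

J3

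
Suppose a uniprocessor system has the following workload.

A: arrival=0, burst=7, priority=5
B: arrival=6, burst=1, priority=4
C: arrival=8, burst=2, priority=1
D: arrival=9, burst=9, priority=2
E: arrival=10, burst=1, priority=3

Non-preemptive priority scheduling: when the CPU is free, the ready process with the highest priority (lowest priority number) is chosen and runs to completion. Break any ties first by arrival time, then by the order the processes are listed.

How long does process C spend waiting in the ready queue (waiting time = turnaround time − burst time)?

0

Gantt: | A 0-7 | B 7-8 | C 8-10 | D 10-19 | E 19-20 |
Completion: A=7  B=8  C=10  D=19  E=20
Turnaround (C−A): A=7  B=2  C=2  D=10  E=10
Waiting(C) = turnaround − burst = 2 − 2 = 0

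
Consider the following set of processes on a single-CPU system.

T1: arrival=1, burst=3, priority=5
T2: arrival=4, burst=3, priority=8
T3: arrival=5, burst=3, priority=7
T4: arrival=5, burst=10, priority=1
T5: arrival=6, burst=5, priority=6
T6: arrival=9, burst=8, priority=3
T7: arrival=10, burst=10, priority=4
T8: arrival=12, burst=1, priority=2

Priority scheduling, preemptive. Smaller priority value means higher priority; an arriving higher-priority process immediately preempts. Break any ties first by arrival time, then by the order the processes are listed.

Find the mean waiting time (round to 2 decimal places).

Schedule: | idle 0-1 | T1 1-4 | T2 4-5 | T4 5-15 | T8 15-16 | T6 16-24 | T7 24-34 | T5 34-39 | T3 39-42 | T2 42-44 |
Completion: T1=4  T2=44  T3=42  T4=15  T5=39  T6=24  T7=34  T8=16
Waiting times: T1=0, T2=37, T3=34, T4=0, T5=28, T6=7, T7=14, T8=3
Average waiting = (0+37+34+0+28+7+14+3) / 8 = 123/8 = 15.38

15.38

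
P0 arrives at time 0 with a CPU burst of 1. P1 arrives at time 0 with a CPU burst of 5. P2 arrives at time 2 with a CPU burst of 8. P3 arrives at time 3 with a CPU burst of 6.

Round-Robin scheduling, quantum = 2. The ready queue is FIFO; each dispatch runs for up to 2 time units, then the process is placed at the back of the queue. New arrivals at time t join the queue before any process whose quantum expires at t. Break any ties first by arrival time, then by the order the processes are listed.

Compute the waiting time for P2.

Gantt: | P0 0-1 | P1 1-3 | P2 3-5 | P3 5-7 | P1 7-9 | P2 9-11 | P3 11-13 | P1 13-14 | P2 14-16 | P3 16-18 | P2 18-20 |
Completion: P0=1  P1=14  P2=20  P3=18
Turnaround (C−A): P0=1  P1=14  P2=18  P3=15
Waiting(P2) = turnaround − burst = 18 − 8 = 10

10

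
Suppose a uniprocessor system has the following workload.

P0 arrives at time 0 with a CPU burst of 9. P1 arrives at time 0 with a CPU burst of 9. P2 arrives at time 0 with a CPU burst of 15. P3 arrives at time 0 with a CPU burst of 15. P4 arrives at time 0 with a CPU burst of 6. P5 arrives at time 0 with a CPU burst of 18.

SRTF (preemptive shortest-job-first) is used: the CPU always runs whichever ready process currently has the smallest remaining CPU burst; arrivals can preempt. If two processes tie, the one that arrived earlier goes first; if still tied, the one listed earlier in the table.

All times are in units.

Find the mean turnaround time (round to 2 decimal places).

Schedule: | P4 0-6 | P0 6-15 | P1 15-24 | P2 24-39 | P3 39-54 | P5 54-72 |
Completion: P0=15  P1=24  P2=39  P3=54  P4=6  P5=72
Turnaround (C−A): P0=15  P1=24  P2=39  P3=54  P4=6  P5=72
Turnaround times: P0=15, P1=24, P2=39, P3=54, P4=6, P5=72
Average turnaround = (15+24+39+54+6+72) / 6 = 210/6 = 35.00

35.00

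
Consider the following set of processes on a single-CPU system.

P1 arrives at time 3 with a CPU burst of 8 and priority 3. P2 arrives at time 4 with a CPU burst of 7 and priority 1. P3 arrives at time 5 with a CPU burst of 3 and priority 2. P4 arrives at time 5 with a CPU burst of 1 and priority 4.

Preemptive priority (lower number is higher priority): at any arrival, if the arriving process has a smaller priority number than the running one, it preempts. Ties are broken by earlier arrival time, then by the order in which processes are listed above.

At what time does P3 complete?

Gantt: | idle 0-3 | P1 3-4 | P2 4-11 | P3 11-14 | P1 14-21 | P4 21-22 |
Completion: P1=21  P2=11  P3=14  P4=22
Turnaround (C−A): P1=18  P2=7  P3=9  P4=17

14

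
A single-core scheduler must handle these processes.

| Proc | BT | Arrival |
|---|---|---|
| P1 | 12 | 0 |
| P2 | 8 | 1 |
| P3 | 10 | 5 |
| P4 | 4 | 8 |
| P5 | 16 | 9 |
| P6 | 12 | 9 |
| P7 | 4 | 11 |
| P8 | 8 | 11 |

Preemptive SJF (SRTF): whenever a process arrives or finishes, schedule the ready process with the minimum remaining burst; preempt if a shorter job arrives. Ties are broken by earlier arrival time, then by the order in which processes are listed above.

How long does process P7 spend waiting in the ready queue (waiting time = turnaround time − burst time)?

Timeline: | P1 0-1 | P2 1-9 | P4 9-13 | P7 13-17 | P8 17-25 | P3 25-35 | P1 35-46 | P6 46-58 | P5 58-74 |
Completion: P1=46  P2=9  P3=35  P4=13  P5=74  P6=58  P7=17  P8=25
Turnaround (C−A): P1=46  P2=8  P3=30  P4=5  P5=65  P6=49  P7=6  P8=14
Waiting(P7) = turnaround − burst = 6 − 4 = 2

2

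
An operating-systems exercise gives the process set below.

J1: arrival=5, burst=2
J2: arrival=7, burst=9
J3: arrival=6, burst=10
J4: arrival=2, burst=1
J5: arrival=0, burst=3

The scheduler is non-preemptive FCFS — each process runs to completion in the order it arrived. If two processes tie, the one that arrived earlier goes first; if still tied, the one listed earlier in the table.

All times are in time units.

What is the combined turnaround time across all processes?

Timeline: | J5 0-3 | J4 3-4 | idle 4-5 | J1 5-7 | J3 7-17 | J2 17-26 |
Completion: J1=7  J2=26  J3=17  J4=4  J5=3
Turnaround (C−A): J1=2  J2=19  J3=11  J4=2  J5=3
Turnaround = completion − arrival: J1=2, J2=19, J3=11, J4=2, J5=3
Total turnaround = 2 + 19 + 11 + 2 + 3 = 37

37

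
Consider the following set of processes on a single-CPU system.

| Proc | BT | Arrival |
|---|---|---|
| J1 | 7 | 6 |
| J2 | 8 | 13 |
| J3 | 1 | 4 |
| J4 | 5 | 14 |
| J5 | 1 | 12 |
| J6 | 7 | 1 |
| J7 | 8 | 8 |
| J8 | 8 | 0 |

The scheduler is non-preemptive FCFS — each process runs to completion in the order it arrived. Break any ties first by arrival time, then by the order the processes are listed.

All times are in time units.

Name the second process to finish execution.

J6

Schedule: | J8 0-8 | J6 8-15 | J3 15-16 | J1 16-23 | J7 23-31 | J5 31-32 | J2 32-40 | J4 40-45 |
Completion: J1=23  J2=40  J3=16  J4=45  J5=32  J6=15  J7=31  J8=8
Finish order: J8 → J6 → J3 → J1 → J7 → J5 → J2 → J4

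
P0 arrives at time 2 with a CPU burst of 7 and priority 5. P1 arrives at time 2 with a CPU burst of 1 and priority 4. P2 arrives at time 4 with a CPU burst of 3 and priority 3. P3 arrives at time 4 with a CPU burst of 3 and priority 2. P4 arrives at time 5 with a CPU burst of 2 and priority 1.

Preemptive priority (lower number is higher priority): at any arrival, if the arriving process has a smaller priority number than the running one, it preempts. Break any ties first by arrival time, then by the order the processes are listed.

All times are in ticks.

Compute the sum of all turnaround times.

Schedule: | idle 0-2 | P1 2-3 | P0 3-4 | P3 4-5 | P4 5-7 | P3 7-9 | P2 9-12 | P0 12-18 |
Completion: P0=18  P1=3  P2=12  P3=9  P4=7
Turnaround (C−A): P0=16  P1=1  P2=8  P3=5  P4=2
Turnaround = completion − arrival: P0=16, P1=1, P2=8, P3=5, P4=2
Total turnaround = 16 + 1 + 8 + 5 + 2 = 32

32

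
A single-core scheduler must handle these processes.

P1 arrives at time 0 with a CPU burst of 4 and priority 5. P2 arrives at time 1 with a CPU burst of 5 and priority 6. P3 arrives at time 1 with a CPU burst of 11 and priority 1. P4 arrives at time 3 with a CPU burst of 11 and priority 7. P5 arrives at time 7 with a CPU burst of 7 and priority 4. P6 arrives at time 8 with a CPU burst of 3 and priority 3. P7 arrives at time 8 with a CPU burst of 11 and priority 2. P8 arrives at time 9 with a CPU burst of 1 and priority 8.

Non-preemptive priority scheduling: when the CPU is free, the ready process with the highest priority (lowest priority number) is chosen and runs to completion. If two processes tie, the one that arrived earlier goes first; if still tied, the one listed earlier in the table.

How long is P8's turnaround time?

44

Gantt: | P1 0-4 | P3 4-15 | P7 15-26 | P6 26-29 | P5 29-36 | P2 36-41 | P4 41-52 | P8 52-53 |
Completion: P1=4  P2=41  P3=15  P4=52  P5=36  P6=29  P7=26  P8=53
Turnaround(P8) = completion − arrival = 53 − 9 = 44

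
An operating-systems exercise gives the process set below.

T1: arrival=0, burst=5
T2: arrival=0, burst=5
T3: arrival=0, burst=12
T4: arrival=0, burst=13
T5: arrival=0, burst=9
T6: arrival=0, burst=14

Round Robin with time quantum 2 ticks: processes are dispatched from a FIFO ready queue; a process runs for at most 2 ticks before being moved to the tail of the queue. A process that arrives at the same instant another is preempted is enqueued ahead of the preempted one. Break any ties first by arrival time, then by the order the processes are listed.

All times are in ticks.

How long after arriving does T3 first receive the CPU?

4

Gantt: | T1 0-2 | T2 2-4 | T3 4-6 | T4 6-8 | T5 8-10 | T6 10-12 | T1 12-14 | T2 14-16 | T3 16-18 | T4 18-20 | T5 20-22 | T6 22-24 | T1 24-25 | T2 25-26 | T3 26-28 | T4 28-30 | T5 30-32 | T6 32-34 | T3 34-36 | T4 36-38 | T5 38-40 | T6 40-42 | T3 42-44 | T4 44-46 | T5 46-47 | T6 47-49 | T3 49-51 | T4 51-53 | T6 53-55 | T4 55-56 | T6 56-58 |
Completion: T1=25  T2=26  T3=51  T4=56  T5=47  T6=58
Turnaround (C−A): T1=25  T2=26  T3=51  T4=56  T5=47  T6=58
Response(T3) = first start − arrival = 4 − 0 = 4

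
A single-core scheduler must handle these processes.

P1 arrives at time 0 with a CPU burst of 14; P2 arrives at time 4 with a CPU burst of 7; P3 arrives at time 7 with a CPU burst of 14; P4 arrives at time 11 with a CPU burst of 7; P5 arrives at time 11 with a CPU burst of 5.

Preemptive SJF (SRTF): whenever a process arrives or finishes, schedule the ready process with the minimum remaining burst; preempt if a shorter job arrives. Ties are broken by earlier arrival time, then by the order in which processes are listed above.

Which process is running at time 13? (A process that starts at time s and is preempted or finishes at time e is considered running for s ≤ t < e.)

P5

Timeline: | P1 0-4 | P2 4-11 | P5 11-16 | P4 16-23 | P1 23-33 | P3 33-47 |
Completion: P1=33  P2=11  P3=47  P4=23  P5=16
Turnaround (C−A): P1=33  P2=7  P3=40  P4=12  P5=5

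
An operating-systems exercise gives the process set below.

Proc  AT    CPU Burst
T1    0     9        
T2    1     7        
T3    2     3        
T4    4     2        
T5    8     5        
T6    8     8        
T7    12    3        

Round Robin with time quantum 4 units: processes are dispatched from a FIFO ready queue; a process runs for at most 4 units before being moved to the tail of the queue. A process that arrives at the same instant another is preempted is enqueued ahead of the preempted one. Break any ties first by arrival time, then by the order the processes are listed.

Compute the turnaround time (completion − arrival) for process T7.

Schedule: | T1 0-4 | T2 4-8 | T3 8-11 | T4 11-13 | T1 13-17 | T5 17-21 | T6 21-25 | T2 25-28 | T7 28-31 | T1 31-32 | T5 32-33 | T6 33-37 |
Completion: T1=32  T2=28  T3=11  T4=13  T5=33  T6=37  T7=31
Turnaround(T7) = completion − arrival = 31 − 12 = 19

19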